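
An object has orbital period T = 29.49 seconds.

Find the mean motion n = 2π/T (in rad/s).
T = 29.49 seconds
n = 2π / 29.49 s = 0.213062 rad/s ≈ 0.2131 rad/s

Final answer: n = 0.2131 rad/s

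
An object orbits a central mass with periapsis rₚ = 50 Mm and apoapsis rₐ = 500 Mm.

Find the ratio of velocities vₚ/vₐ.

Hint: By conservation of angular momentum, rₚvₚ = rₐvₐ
rₚ = 50 Mm = 5 × 10^7 m
rₐ = 500 Mm = 5 × 10^8 m
rₚvₚ = rₐvₐ  ⇒  vₚ/vₐ = rₐ/rₚ
vₚ/vₐ = (5 × 10^8) / (5 × 10^7) = 10

Final answer: vₚ/vₐ = 10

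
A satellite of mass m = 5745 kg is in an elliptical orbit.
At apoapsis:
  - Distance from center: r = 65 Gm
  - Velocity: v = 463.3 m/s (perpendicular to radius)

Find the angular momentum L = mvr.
r = 65 Gm = 6.5 × 10^10 m
v = 463.3 m/s
vr = 463.3 × 6.5 × 10^10 = 3.01145 × 10^13 m²/s
L = m × vr = 5745 × 3.01145 × 10^13 = 1.73008 × 10^17 kg·m²/s ≈ 1.73 × 10^17 kg·m²/s

Final answer: L = 1.73 × 10^17 kg·m²/s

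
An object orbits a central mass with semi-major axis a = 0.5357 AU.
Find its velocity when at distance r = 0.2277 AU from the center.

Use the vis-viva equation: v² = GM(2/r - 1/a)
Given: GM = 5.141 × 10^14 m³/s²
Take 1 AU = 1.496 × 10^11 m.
a = 0.5357 AU = 8.01407 × 10^10 m
r = 0.2277 AU = 3.40639 × 10^10 m
GM = 5.141 × 10^14 m³/s²
2/r − 1/a = 5.87131 × 10^-11 − 1.24781 × 10^-11 = 4.62351 × 10^-11 m⁻¹
v² = GM (2/r − 1/a) = 23769.5 m²/s²
v = 154.173 m/s ≈ 154.2 m/s

Final answer: 154.2 m/s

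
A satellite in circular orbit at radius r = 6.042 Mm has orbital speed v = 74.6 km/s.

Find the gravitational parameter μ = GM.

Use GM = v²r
r = 6.042 Mm = 6.042 × 10^6 m
v = 74.6 km/s = 74600 m/s
v² = 5.56516 × 10^9 m²/s²
GM = v²r = 5.56516 × 10^9 × 6.042 × 10^6 = 3.36247 × 10^16 m³/s²
GM ≈ 3.362 × 10^16 m³/s²

Final answer: GM = 3.362 × 10^16 m³/s²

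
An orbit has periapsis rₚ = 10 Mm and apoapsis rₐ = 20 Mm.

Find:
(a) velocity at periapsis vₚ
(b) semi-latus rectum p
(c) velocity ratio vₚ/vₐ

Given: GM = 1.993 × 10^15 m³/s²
rₚ = 10 Mm = 1 × 10^7 m
rₐ = 20 Mm = 2 × 10^7 m
GM = 1.993 × 10^15 m³/s²
a = (rₚ + rₐ)/2 = 1.5 × 10^7 m
e = (rₐ − rₚ)/(rₐ + rₚ) = (1 × 10^7) / (3 × 10^7) = 0.333333
(a) vₚ² = GM (2/rₚ − 1/a) = 1.993 × 10^15 × (2 × 10^-7 − 6.66667 × 10^-8) = 2.65733 × 10^8 m²/s²;  vₚ = 16301.3 m/s ≈ 16.3 km/s
(b) 1 − e² = 0.888889;  p = a(1 − e²) = 1.5 × 10^7 × 0.888889 = 1.33333 × 10^7 m ≈ 13.33 Mm
(c) vₚ/vₐ = rₐ/rₚ (angular momentum) = (2 × 10^7) / (1 × 10^7) = 2 ≈ 2

Final answer:
(a) velocity at periapsis vₚ = 16.3 km/s
(b) semi-latus rectum p = 13.33 Mm
(c) velocity ratio vₚ/vₐ = 2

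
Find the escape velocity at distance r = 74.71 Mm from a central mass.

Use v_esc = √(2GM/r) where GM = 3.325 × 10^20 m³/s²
r = 74.71 Mm = 7.471 × 10^7 m
GM = 3.325 × 10^20 m³/s²
2GM/r = 2 × (3.325 × 10^20) / (7.471 × 10^7) = 8.90108 × 10^12 m²/s²
v_esc = √(2GM/r) = 2.98347 × 10^6 m/s ≈ 2983 km/s

Final answer: 2983 km/s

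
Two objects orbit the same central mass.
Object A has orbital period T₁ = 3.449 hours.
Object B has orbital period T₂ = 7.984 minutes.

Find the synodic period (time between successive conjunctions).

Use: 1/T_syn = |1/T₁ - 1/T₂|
T₁ = 3.449 hours = 12416.4 s
T₂ = 7.984 minutes = 479.04 s
1/T₁ = 8.05386 × 10^-5 s⁻¹
1/T₂ = 0.00208751 s⁻¹
|1/T₁ − 1/T₂| = 0.00200697 s⁻¹
T_syn = 1 / |1/T₁ − 1/T₂| = 498.264 s ≈ 8.304 minutes

Final answer: T_syn = 8.304 minutes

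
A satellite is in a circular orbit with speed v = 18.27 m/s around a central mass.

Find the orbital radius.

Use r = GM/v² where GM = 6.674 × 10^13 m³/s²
v = 18.27 m/s
GM = 6.674 × 10^13 m³/s²
v² = 333.793 m²/s²
r = GM/v² = (6.674 × 10^13) / 333.793 = 1.99944 × 10^11 m ≈ 199.9 Gm

Final answer: 199.9 Gm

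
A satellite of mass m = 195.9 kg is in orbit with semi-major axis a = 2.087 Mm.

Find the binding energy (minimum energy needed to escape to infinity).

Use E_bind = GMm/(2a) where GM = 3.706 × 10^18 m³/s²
a = 2.087 Mm = 2.087 × 10^6 m
GM = 3.706 × 10^18 m³/s²
m = 195.9 kg
GMm = 3.706 × 10^18 × 195.9 = 7.26005 × 10^20 m³·kg/s²
2a = 4.174 × 10^6 m
E_bind = GMm/(2a) = 1.73935 × 10^14 J ≈ 173.9 TJ

Final answer: 173.9 TJ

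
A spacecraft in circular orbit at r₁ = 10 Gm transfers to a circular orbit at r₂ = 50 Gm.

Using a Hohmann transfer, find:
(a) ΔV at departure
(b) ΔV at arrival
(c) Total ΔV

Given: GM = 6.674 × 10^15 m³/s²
r₁ = 10 Gm = 1 × 10^10 m
r₂ = 50 Gm = 5 × 10^10 m
GM = 6.674 × 10^15 m³/s²
Transfer ellipse: a_t = (r₁ + r₂)/2 = 3 × 10^10 m
Circular speed at r₁: v₁ = √(GM/r₁) = 816.946 m/s
Transfer speed at r₁ (periapsis): v₁ₜ = √(GM(2/r₁ − 1/a_t)) = 1054.67 m/s
(a) ΔV₁ = v₁ₜ − v₁ = 237.727 m/s ≈ 237.7 m/s
Circular speed at r₂: v₂ = √(GM/r₂) = 365.349 m/s
Transfer speed at r₂ (apoapsis): v₂ₜ = √(GM(2/r₂ − 1/a_t)) = 210.934 m/s
(b) ΔV₂ = v₂ − v₂ₜ = 154.415 m/s ≈ 154.4 m/s
(c) ΔV_total = ΔV₁ + ΔV₂ = 392.141 m/s ≈ 392.1 m/s

Final answer:
(a) ΔV₁ = 237.7 m/s
(b) ΔV₂ = 154.4 m/s
(c) ΔV_total = 392.1 m/s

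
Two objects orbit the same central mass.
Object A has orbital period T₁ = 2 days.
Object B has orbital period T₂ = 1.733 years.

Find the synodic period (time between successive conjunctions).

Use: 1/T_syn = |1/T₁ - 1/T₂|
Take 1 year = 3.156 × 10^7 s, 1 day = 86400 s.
T₁ = 2 days = 172800 s
T₂ = 1.733 years = 5.46935 × 10^7 s
1/T₁ = 5.78704 × 10^-6 s⁻¹
1/T₂ = 1.82837 × 10^-8 s⁻¹
|1/T₁ − 1/T₂| = 5.76875 × 10^-6 s⁻¹
T_syn = 1 / |1/T₁ − 1/T₂| = 173348 s ≈ 2.006 days

Final answer: T_syn = 2.006 days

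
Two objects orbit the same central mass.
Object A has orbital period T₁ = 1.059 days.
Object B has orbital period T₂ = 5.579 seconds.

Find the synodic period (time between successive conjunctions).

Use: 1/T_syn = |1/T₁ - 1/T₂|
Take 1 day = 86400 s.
T₁ = 1.059 days = 91497.6 s
T₂ = 5.579 seconds
1/T₁ = 1.09292 × 10^-5 s⁻¹
1/T₂ = 0.179244 s⁻¹
|1/T₁ − 1/T₂| = 0.179233 s⁻¹
T_syn = 1 / |1/T₁ − 1/T₂| = 5.57934 s ≈ 5.579 seconds

Final answer: T_syn = 5.579 seconds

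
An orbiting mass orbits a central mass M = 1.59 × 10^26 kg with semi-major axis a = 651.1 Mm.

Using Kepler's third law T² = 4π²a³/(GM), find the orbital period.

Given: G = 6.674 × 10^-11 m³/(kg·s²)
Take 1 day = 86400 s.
M = 1.59 × 10^26 kg
GM = G × M = 6.674 × 10^-11 × 1.59 × 10^26 = 1.06117 × 10^16 m³/s²
a = 651.1 Mm = 6.511 × 10^8 m
a³ = 2.76022 × 10^26 m³
T = 2π √(a³/GM) = 2π √((2.76022 × 10^26) / (1.06117 × 10^16)) = 2π × 161280 s
T = 1.01335 × 10^6 s ≈ 11.73 days

Final answer: 11.73 days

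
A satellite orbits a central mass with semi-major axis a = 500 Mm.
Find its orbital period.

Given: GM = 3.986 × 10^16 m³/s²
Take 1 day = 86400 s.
a = 500 Mm = 5 × 10^8 m
GM = 3.986 × 10^16 m³/s²
a³ = 1.25 × 10^26 m³
T = 2π √(a³/GM) = 2π √((1.25 × 10^26) / (3.986 × 10^16)) = 2π × 55999.8 s
T = 351857 s ≈ 4.072 days

Final answer: 4.072 days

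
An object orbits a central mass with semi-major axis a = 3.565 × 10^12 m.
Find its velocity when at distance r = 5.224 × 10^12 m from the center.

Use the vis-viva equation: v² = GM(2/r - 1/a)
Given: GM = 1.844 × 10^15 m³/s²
a = 3.565 × 10^12 m
r = 5.224 × 10^12 m
GM = 1.844 × 10^15 m³/s²
2/r − 1/a = 3.82848 × 10^-13 − 2.80505 × 10^-13 = 1.02343 × 10^-13 m⁻¹
v² = GM (2/r − 1/a) = 188.721 m²/s²
v = 13.7376 m/s ≈ 13.74 m/s

Final answer: 13.74 m/s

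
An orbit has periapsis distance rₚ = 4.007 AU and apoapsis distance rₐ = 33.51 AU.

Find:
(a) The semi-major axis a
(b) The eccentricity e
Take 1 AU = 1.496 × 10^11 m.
rₚ = 4.007 AU = 5.99447 × 10^11 m
rₐ = 33.51 AU = 5.0131 × 10^12 m
(a) a = (rₚ + rₐ)/2 = 2.80627 × 10^12 m ≈ 18.76 AU
(b) e = (rₐ − rₚ)/(rₐ + rₚ) = (4.41365 × 10^12) / (5.61254 × 10^12) = 0.78639

Final answer:
(a) a = 18.76 AU
(b) e = 0.7864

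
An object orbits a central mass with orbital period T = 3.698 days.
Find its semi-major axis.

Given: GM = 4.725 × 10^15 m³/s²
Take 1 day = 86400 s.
T = 3.698 days = 319507 s
GM = 4.725 × 10^15 m³/s²
Kepler's third law: a³ = GM T² / (4π²)
T² = 1.02085 × 10^11 s²
a³ = (4.725 × 10^15) × (1.02085 × 10^11) / (4π²) = 1.22181 × 10^25 m³
a = (a³)^(1/3) = 2.30321 × 10^8 m ≈ 230.3 Mm

Final answer: 230.3 Mm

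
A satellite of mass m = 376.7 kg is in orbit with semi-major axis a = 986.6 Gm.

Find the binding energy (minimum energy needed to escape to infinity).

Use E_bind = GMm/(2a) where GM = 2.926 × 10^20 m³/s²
a = 986.6 Gm = 9.866 × 10^11 m
GM = 2.926 × 10^20 m³/s²
m = 376.7 kg
GMm = 2.926 × 10^20 × 376.7 = 1.10222 × 10^23 m³·kg/s²
2a = 1.9732 × 10^12 m
E_bind = GMm/(2a) = 5.58597 × 10^10 J ≈ 55.86 GJ

Final answer: 55.86 GJ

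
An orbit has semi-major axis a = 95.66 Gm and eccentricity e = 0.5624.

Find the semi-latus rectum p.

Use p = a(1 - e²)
a = 95.66 Gm = 9.566 × 10^10 m
e = 0.5624,  e² = 0.316294,  1 − e² = 0.683706
p = a(1 − e²) = 9.566 × 10^10 m × 0.683706 = 6.54033 × 10^10 m ≈ 65.4 Gm

Final answer: p = 65.4 Gm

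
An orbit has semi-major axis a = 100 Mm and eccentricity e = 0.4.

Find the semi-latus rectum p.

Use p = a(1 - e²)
a = 100 Mm = 1 × 10^8 m
e = 0.4,  e² = 0.16,  1 − e² = 0.84
p = a(1 − e²) = 1 × 10^8 m × 0.84 = 8.4 × 10^7 m ≈ 84 Mm

Final answer: p = 84 Mm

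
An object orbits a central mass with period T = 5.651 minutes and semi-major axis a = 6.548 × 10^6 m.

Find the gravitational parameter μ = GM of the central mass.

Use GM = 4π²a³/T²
T = 5.651 minutes = 339.06 s
a = 6.548 × 10^6 m
a³ = 2.80754 × 10^20 m³
T² = 114962 s²
GM = 4π² × (2.80754 × 10^20) / 114962 = 9.64123 × 10^16 m³/s²
GM ≈ 9.641 × 10^16 m³/s²

Final answer: GM = 9.641 × 10^16 m³/s²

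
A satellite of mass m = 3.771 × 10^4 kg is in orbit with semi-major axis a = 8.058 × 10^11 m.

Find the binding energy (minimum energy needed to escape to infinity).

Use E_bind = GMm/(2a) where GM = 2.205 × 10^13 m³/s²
a = 8.058 × 10^11 m
GM = 2.205 × 10^13 m³/s²
m = 3.771 × 10^4 kg
GMm = 2.205 × 10^13 × 37710 = 8.31506 × 10^17 m³·kg/s²
2a = 1.6116 × 10^12 m
E_bind = GMm/(2a) = 515950 J ≈ 516 kJ

Final answer: 516 kJ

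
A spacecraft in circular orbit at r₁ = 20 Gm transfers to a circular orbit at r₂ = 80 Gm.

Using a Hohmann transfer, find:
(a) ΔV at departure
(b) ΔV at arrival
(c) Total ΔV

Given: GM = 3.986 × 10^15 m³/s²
r₁ = 20 Gm = 2 × 10^10 m
r₂ = 80 Gm = 8 × 10^10 m
GM = 3.986 × 10^15 m³/s²
Transfer ellipse: a_t = (r₁ + r₂)/2 = 5 × 10^10 m
Circular speed at r₁: v₁ = √(GM/r₁) = 446.43 m/s
Transfer speed at r₁ (periapsis): v₁ₜ = √(GM(2/r₁ − 1/a_t)) = 564.695 m/s
(a) ΔV₁ = v₁ₜ − v₁ = 118.264 m/s ≈ 118.3 m/s
Circular speed at r₂: v₂ = √(GM/r₂) = 223.215 m/s
Transfer speed at r₂ (apoapsis): v₂ₜ = √(GM(2/r₂ − 1/a_t)) = 141.174 m/s
(b) ΔV₂ = v₂ − v₂ₜ = 82.0415 m/s ≈ 82.04 m/s
(c) ΔV_total = ΔV₁ + ΔV₂ = 200.306 m/s ≈ 200.3 m/s

Final answer:
(a) ΔV₁ = 118.3 m/s
(b) ΔV₂ = 82.04 m/s
(c) ΔV_total = 200.3 m/s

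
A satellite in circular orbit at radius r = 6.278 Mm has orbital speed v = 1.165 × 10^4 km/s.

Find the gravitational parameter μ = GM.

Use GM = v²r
r = 6.278 Mm = 6.278 × 10^6 m
v = 1.165 × 10^4 km/s = 1.165 × 10^7 m/s
v² = 1.35722 × 10^14 m²/s²
GM = v²r = 1.35722 × 10^14 × 6.278 × 10^6 = 8.52066 × 10^20 m³/s²
GM ≈ 8.521 × 10^20 m³/s²

Final answer: GM = 8.521 × 10^20 m³/s²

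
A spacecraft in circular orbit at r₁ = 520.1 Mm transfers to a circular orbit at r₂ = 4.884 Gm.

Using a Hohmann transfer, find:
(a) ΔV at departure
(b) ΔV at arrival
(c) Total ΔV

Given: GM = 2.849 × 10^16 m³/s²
r₁ = 520.1 Mm = 5.201 × 10^8 m
r₂ = 4.884 Gm = 4.884 × 10^9 m
GM = 2.849 × 10^16 m³/s²
Transfer ellipse: a_t = (r₁ + r₂)/2 = 2.70205 × 10^9 m
Circular speed at r₁: v₁ = √(GM/r₁) = 7401.21 m/s
Transfer speed at r₁ (periapsis): v₁ₜ = √(GM(2/r₁ − 1/a_t)) = 9950.48 m/s
(a) ΔV₁ = v₁ₜ − v₁ = 2549.27 m/s ≈ 2.549 km/s
Circular speed at r₂: v₂ = √(GM/r₂) = 2415.23 m/s
Transfer speed at r₂ (apoapsis): v₂ₜ = √(GM(2/r₂ − 1/a_t)) = 1059.63 m/s
(b) ΔV₂ = v₂ − v₂ₜ = 1355.6 m/s ≈ 1.356 km/s
(c) ΔV_total = ΔV₁ + ΔV₂ = 3904.86 m/s ≈ 3.905 km/s

Final answer:
(a) ΔV₁ = 2.549 km/s
(b) ΔV₂ = 1.356 km/s
(c) ΔV_total = 3.905 km/s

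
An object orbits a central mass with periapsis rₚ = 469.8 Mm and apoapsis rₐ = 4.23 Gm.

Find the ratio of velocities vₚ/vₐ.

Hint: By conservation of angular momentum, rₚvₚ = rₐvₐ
rₚ = 469.8 Mm = 4.698 × 10^8 m
rₐ = 4.23 Gm = 4.23 × 10^9 m
rₚvₚ = rₐvₐ  ⇒  vₚ/vₐ = rₐ/rₚ
vₚ/vₐ = (4.23 × 10^9) / (4.698 × 10^8) = 9.00383

Final answer: vₚ/vₐ = 9.004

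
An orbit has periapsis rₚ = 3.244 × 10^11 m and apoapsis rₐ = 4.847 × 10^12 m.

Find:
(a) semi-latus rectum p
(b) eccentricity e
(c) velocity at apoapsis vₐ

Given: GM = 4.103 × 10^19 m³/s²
rₚ = 3.244 × 10^11 m
rₐ = 4.847 × 10^12 m
GM = 4.103 × 10^19 m³/s²
a = (rₚ + rₐ)/2 = 2.5857 × 10^12 m
e = (rₐ − rₚ)/(rₐ + rₚ) = (4.5226 × 10^12) / (5.1714 × 10^12) = 0.874541
(a) 1 − e² = 0.235178;  p = a(1 − e²) = 2.5857 × 10^12 × 0.235178 = 6.08101 × 10^11 m ≈ 6.081 × 10^11 m
(b) e = 0.874541 ≈ 0.8745
(c) vₐ² = GM (2/rₐ − 1/a) = 4.103 × 10^19 × (4.12626 × 10^-13 − 3.86742 × 10^-13) = 1.06202 × 10^6 m²/s²;  vₐ = 1030.54 m/s ≈ 1.031 km/s

Final answer:
(a) semi-latus rectum p = 6.081 × 10^11 m
(b) eccentricity e = 0.8745
(c) velocity at apoapsis vₐ = 1.031 km/s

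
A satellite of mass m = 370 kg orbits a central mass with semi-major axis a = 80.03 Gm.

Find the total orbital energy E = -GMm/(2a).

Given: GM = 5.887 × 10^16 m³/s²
a = 80.03 Gm = 8.003 × 10^10 m
GM = 5.887 × 10^16 m³/s²
2a = 1.6006 × 10^11 m
GMm = 5.887 × 10^16 × 370 = 2.17819 × 10^19 m³·kg/s²
E = −GMm/(2a) = -1.36086 × 10^8 J ≈ -136.1 MJ

Final answer: -136.1 MJ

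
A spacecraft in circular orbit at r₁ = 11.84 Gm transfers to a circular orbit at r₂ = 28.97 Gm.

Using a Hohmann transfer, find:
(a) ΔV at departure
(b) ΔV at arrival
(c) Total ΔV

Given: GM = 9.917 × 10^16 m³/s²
r₁ = 11.84 Gm = 1.184 × 10^10 m
r₂ = 28.97 Gm = 2.897 × 10^10 m
GM = 9.917 × 10^16 m³/s²
Transfer ellipse: a_t = (r₁ + r₂)/2 = 2.0405 × 10^10 m
Circular speed at r₁: v₁ = √(GM/r₁) = 2894.11 m/s
Transfer speed at r₁ (periapsis): v₁ₜ = √(GM(2/r₁ − 1/a_t)) = 3448.42 m/s
(a) ΔV₁ = v₁ₜ − v₁ = 554.316 m/s ≈ 554.3 m/s
Circular speed at r₂: v₂ = √(GM/r₂) = 1850.19 m/s
Transfer speed at r₂ (apoapsis): v₂ₜ = √(GM(2/r₂ − 1/a_t)) = 1409.36 m/s
(b) ΔV₂ = v₂ − v₂ₜ = 440.823 m/s ≈ 440.8 m/s
(c) ΔV_total = ΔV₁ + ΔV₂ = 995.139 m/s ≈ 995.1 m/s

Final answer:
(a) ΔV₁ = 554.3 m/s
(b) ΔV₂ = 440.8 m/s
(c) ΔV_total = 995.1 m/s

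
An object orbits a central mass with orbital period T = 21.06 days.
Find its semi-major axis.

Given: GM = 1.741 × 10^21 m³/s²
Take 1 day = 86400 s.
T = 21.06 days = 1.81958 × 10^6 s
GM = 1.741 × 10^21 m³/s²
Kepler's third law: a³ = GM T² / (4π²)
T² = 3.31089 × 10^12 s²
a³ = (1.741 × 10^21) × (3.31089 × 10^12) / (4π²) = 1.4601 × 10^32 m³
a = (a³)^(1/3) = 5.26576 × 10^10 m ≈ 52.66 Gm

Final answer: 52.66 Gm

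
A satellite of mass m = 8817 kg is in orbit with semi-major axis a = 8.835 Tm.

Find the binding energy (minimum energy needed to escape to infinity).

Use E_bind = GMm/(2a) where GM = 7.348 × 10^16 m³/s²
a = 8.835 Tm = 8.835 × 10^12 m
GM = 7.348 × 10^16 m³/s²
m = 8817 kg
GMm = 7.348 × 10^16 × 8817 = 6.47873 × 10^20 m³·kg/s²
2a = 1.767 × 10^13 m
E_bind = GMm/(2a) = 3.66651 × 10^7 J ≈ 36.67 MJ

Final answer: 36.67 MJ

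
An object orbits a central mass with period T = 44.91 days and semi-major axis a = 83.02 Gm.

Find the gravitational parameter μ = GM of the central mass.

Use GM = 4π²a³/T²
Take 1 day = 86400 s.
T = 44.91 days = 3.88022 × 10^6 s
a = 83.02 Gm = 8.302 × 10^10 m
a³ = 5.722 × 10^32 m³
T² = 1.50561 × 10^13 s²
GM = 4π² × (5.722 × 10^32) / (1.50561 × 10^13) = 1.50036 × 10^21 m³/s²
GM ≈ 1.5 × 10^21 m³/s²

Final answer: GM = 1.5 × 10^21 m³/s²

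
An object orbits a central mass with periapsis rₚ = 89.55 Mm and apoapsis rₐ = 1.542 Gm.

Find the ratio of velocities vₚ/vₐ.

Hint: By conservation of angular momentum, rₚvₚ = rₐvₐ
rₚ = 89.55 Mm = 8.955 × 10^7 m
rₐ = 1.542 Gm = 1.542 × 10^9 m
rₚvₚ = rₐvₐ  ⇒  vₚ/vₐ = rₐ/rₚ
vₚ/vₐ = (1.542 × 10^9) / (8.955 × 10^7) = 17.2194

Final answer: vₚ/vₐ = 17.22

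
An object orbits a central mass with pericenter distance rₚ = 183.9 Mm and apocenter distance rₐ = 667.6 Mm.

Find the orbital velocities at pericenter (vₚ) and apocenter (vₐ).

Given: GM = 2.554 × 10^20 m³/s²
rₚ = 183.9 Mm = 1.839 × 10^8 m
rₐ = 667.6 Mm = 6.676 × 10^8 m
GM = 2.554 × 10^20 m³/s²
a = (rₚ + rₐ)/2 = 4.2575 × 10^8 m
Vis-viva: v² = GM (2/r − 1/a)
vₚ² = 2.554 × 10^20 × (1.08755 × 10^-8 − 2.3488 × 10^-9) = 2.17771 × 10^12 m²/s²
vₚ = 1.47571 × 10^6 m/s ≈ 1476 km/s
vₐ² = 2.554 × 10^20 × (2.99581 × 10^-9 − 2.3488 × 10^-9) = 1.65246 × 10^11 m²/s²
vₐ = 406505 m/s ≈ 406.5 km/s

Final answer: vₚ = 1476 km/s, vₐ = 406.5 km/s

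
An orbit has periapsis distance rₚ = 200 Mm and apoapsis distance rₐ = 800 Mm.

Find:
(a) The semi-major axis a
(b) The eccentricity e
rₚ = 200 Mm = 2 × 10^8 m
rₐ = 800 Mm = 8 × 10^8 m
(a) a = (rₚ + rₐ)/2 = 5 × 10^8 m ≈ 500 Mm
(b) e = (rₐ − rₚ)/(rₐ + rₚ) = (6 × 10^8) / (1 × 10^9) = 0.6

Final answer:
(a) a = 500 Mm
(b) e = 0.6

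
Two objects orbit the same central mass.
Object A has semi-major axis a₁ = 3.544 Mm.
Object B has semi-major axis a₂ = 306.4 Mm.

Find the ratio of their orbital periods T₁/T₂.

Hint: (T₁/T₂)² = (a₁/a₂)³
a₁ = 3.544 Mm = 3.544 × 10^6 m
a₂ = 306.4 Mm = 3.064 × 10^8 m
a₁/a₂ = 0.0115666
T₁/T₂ = (a₁/a₂)^(3/2) = (0.0115666)^1.5 = 0.00124396

Final answer: T₁/T₂ = 0.001244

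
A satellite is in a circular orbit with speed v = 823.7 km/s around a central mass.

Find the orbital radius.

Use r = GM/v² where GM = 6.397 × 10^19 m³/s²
v = 823.7 km/s = 823700 m/s
GM = 6.397 × 10^19 m³/s²
v² = 6.78482 × 10^11 m²/s²
r = GM/v² = (6.397 × 10^19) / (6.78482 × 10^11) = 9.4284 × 10^7 m ≈ 94.28 Mm

Final answer: 94.28 Mm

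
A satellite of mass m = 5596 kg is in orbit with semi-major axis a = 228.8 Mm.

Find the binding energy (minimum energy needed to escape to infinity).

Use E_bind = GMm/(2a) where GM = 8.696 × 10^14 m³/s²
a = 228.8 Mm = 2.288 × 10^8 m
GM = 8.696 × 10^14 m³/s²
m = 5596 kg
GMm = 8.696 × 10^14 × 5596 = 4.86628 × 10^18 m³·kg/s²
2a = 4.576 × 10^8 m
E_bind = GMm/(2a) = 1.06344 × 10^10 J ≈ 10.63 GJ

Final answer: 10.63 GJ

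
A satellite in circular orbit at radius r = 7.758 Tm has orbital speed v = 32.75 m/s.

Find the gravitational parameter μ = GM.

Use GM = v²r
r = 7.758 Tm = 7.758 × 10^12 m
v = 32.75 m/s
v² = 1072.56 m²/s²
GM = v²r = 1072.56 × 7.758 × 10^12 = 8.32094 × 10^15 m³/s²
GM ≈ 8.321 × 10^15 m³/s²

Final answer: GM = 8.321 × 10^15 m³/s²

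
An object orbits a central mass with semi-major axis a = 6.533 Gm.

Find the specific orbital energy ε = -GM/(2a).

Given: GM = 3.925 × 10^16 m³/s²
a = 6.533 Gm = 6.533 × 10^9 m
GM = 3.925 × 10^16 m³/s²
2a = 1.3066 × 10^10 m
ε = −GM/(2a) = -3.00398 × 10^6 J/kg ≈ -3.004 MJ/kg

Final answer: -3.004 MJ/kg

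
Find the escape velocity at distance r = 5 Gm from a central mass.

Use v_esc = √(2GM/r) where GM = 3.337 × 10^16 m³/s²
r = 5 Gm = 5 × 10^9 m
GM = 3.337 × 10^16 m³/s²
2GM/r = 2 × (3.337 × 10^16) / (5 × 10^9) = 1.3348 × 10^7 m²/s²
v_esc = √(2GM/r) = 3653.49 m/s ≈ 3.653 km/s

Final answer: 3.653 km/s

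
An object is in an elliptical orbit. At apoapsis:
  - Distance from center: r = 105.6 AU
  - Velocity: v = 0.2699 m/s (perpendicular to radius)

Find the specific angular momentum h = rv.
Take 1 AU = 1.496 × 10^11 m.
r = 105.6 AU = 1.57978 × 10^13 m
v = 0.2699 m/s
h = rv = 1.57978 × 10^13 × 0.2699 = 4.26382 × 10^12 m²/s ≈ 4.264 × 10^12 m²/s

Final answer: h = 4.264 × 10^12 m²/s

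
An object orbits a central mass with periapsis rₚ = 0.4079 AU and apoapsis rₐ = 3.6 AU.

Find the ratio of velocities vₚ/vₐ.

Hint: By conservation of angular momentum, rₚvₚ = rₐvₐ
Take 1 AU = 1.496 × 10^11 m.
rₚ = 0.4079 AU = 6.10218 × 10^10 m
rₐ = 3.6 AU = 5.3856 × 10^11 m
rₚvₚ = rₐvₐ  ⇒  vₚ/vₐ = rₐ/rₚ
vₚ/vₐ = (5.3856 × 10^11) / (6.10218 × 10^10) = 8.82569

Final answer: vₚ/vₐ = 8.826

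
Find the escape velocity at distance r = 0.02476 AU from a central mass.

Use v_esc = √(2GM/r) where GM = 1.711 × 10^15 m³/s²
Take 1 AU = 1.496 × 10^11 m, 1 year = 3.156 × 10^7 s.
r = 0.02476 AU = 3.7041 × 10^9 m
GM = 1.711 × 10^15 m³/s²
2GM/r = 2 × (1.711 × 10^15) / (3.7041 × 10^9) = 923842 m²/s²
v_esc = √(2GM/r) = 961.167 m/s ≈ 0.2028 AU/year

Final answer: 0.2028 AU/year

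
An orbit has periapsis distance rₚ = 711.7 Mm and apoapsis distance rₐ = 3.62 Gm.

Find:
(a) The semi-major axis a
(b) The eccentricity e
rₚ = 711.7 Mm = 7.117 × 10^8 m
rₐ = 3.62 Gm = 3.62 × 10^9 m
(a) a = (rₚ + rₐ)/2 = 2.16585 × 10^9 m ≈ 2.166 Gm
(b) e = (rₐ − rₚ)/(rₐ + rₚ) = (2.9083 × 10^9) / (4.3317 × 10^9) = 0.671399

Final answer:
(a) a = 2.166 Gm
(b) e = 0.6714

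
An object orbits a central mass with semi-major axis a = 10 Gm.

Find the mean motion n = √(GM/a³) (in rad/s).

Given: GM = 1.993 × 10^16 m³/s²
a = 10 Gm = 1 × 10^10 m
GM = 1.993 × 10^16 m³/s²
a³ = 1 × 10^30 m³
GM/a³ = (1.993 × 10^16) / (1 × 10^30) = 1.993 × 10^-14 s⁻²
n = √(GM/a³) = 1.41174 × 10^-7 rad/s ≈ 1.412 × 10^-7 rad/s

Final answer: n = 1.412 × 10^-7 rad/s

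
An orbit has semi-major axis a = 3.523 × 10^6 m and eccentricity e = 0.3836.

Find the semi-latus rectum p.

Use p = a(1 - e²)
a = 3.523 × 10^6 m
e = 0.3836,  e² = 0.147149,  1 − e² = 0.852851
p = a(1 − e²) = 3.523 × 10^6 m × 0.852851 = 3.00459 × 10^6 m ≈ 3.005 × 10^6 m

Final answer: p = 3.005 × 10^6 m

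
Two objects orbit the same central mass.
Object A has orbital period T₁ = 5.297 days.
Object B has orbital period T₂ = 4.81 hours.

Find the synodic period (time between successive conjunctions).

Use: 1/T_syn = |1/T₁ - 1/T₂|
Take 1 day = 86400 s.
T₁ = 5.297 days = 457661 s
T₂ = 4.81 hours = 17316 s
1/T₁ = 2.18502 × 10^-6 s⁻¹
1/T₂ = 5.77501 × 10^-5 s⁻¹
|1/T₁ − 1/T₂| = 5.5565 × 10^-5 s⁻¹
T_syn = 1 / |1/T₁ − 1/T₂| = 17996.9 s ≈ 4.999 hours

Final answer: T_syn = 4.999 hours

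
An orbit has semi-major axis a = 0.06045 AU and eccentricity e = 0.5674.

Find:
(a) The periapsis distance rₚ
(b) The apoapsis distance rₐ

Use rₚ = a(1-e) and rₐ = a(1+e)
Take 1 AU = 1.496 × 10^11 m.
a = 0.06045 AU = 9.04332 × 10^9 m
e = 0.5674:  1 − e = 0.4326,  1 + e = 1.5674
(a) rₚ = a(1 − e) = 9.04332 × 10^9 m × 0.4326 = 3.91214 × 10^9 m ≈ 0.02615 AU
(b) rₐ = a(1 + e) = 9.04332 × 10^9 m × 1.5674 = 1.41745 × 10^10 m ≈ 0.09475 AU

Final answer:
(a) rₚ = 0.02615 AU
(b) rₐ = 0.09475 AU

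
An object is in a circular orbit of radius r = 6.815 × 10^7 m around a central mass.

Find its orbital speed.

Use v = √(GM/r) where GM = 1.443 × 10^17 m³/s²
r = 6.815 × 10^7 m
GM = 1.443 × 10^17 m³/s²
GM/r = (1.443 × 10^17) / (6.815 × 10^7) = 2.11739 × 10^9 m²/s²
v = √(GM/r) = 46015.1 m/s ≈ 46.02 km/s

Final answer: 46.02 km/s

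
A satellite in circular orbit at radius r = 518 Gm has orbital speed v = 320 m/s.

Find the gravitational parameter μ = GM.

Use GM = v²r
r = 518 Gm = 5.18 × 10^11 m
v = 320 m/s
v² = 102400 m²/s²
GM = v²r = 102400 × 5.18 × 10^11 = 5.30432 × 10^16 m³/s²
GM ≈ 5.304 × 10^16 m³/s²

Final answer: GM = 5.304 × 10^16 m³/s²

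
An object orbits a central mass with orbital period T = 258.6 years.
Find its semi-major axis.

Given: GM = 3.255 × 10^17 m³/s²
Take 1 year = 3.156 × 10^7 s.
T = 258.6 years = 8.16142 × 10^9 s
GM = 3.255 × 10^17 m³/s²
Kepler's third law: a³ = GM T² / (4π²)
T² = 6.66087 × 10^19 s²
a³ = (3.255 × 10^17) × (6.66087 × 10^19) / (4π²) = 5.4919 × 10^35 m³
a = (a³)^(1/3) = 8.18919 × 10^11 m ≈ 818.9 Gm

Final answer: 818.9 Gm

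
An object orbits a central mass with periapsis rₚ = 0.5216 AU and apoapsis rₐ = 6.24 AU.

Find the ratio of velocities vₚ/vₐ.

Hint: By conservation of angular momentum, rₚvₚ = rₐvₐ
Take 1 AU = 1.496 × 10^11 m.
rₚ = 0.5216 AU = 7.80314 × 10^10 m
rₐ = 6.24 AU = 9.33504 × 10^11 m
rₚvₚ = rₐvₐ  ⇒  vₚ/vₐ = rₐ/rₚ
vₚ/vₐ = (9.33504 × 10^11) / (7.80314 × 10^10) = 11.9632

Final answer: vₚ/vₐ = 11.96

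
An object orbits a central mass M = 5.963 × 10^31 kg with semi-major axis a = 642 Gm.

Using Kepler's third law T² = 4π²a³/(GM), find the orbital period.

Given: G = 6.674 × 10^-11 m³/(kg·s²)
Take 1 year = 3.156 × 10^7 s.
M = 5.963 × 10^31 kg
GM = G × M = 6.674 × 10^-11 × 5.963 × 10^31 = 3.97971 × 10^21 m³/s²
a = 642 Gm = 6.42 × 10^11 m
a³ = 2.64609 × 10^35 m³
T = 2π √(a³/GM) = 2π √((2.64609 × 10^35) / (3.97971 × 10^21)) = 2π × 8.15412 × 10^6 s
T = 5.12338 × 10^7 s ≈ 1.623 years

Final answer: 1.623 years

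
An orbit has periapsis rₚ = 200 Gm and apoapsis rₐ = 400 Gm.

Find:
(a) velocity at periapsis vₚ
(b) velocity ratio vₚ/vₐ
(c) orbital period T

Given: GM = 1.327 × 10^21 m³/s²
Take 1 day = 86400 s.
rₚ = 200 Gm = 2 × 10^11 m
rₐ = 400 Gm = 4 × 10^11 m
GM = 1.327 × 10^21 m³/s²
a = (rₚ + rₐ)/2 = 3 × 10^11 m
e = (rₐ − rₚ)/(rₐ + rₚ) = (2 × 10^11) / (6 × 10^11) = 0.333333
(a) vₚ² = GM (2/rₚ − 1/a) = 1.327 × 10^21 × (1 × 10^-11 − 3.33333 × 10^-12) = 8.84667 × 10^9 m²/s²;  vₚ = 94056.7 m/s ≈ 94.06 km/s
(b) vₚ/vₐ = rₐ/rₚ (angular momentum) = (4 × 10^11) / (2 × 10^11) = 2 ≈ 2
(c) a³ = 2.7 × 10^34 m³;  T = 2π √(a³/GM) = 2π × 4.51073 × 10^6 s = 2.83417 × 10^7 s ≈ 328 days

Final answer:
(a) velocity at periapsis vₚ = 94.06 km/s
(b) velocity ratio vₚ/vₐ = 2
(c) orbital period T = 328 days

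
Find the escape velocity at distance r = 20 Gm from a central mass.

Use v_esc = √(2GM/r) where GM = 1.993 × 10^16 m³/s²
r = 20 Gm = 2 × 10^10 m
GM = 1.993 × 10^16 m³/s²
2GM/r = 2 × (1.993 × 10^16) / (2 × 10^10) = 1.993 × 10^6 m²/s²
v_esc = √(2GM/r) = 1411.74 m/s ≈ 1.412 km/s

Final answer: 1.412 km/s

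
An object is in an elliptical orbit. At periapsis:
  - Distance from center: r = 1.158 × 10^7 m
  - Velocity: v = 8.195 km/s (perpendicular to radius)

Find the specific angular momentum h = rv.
r = 1.158 × 10^7 m
v = 8.195 km/s = 8195 m/s
h = rv = 1.158 × 10^7 × 8195 = 9.48981 × 10^10 m²/s ≈ 9.49 × 10^10 m²/s

Final answer: h = 9.49 × 10^10 m²/s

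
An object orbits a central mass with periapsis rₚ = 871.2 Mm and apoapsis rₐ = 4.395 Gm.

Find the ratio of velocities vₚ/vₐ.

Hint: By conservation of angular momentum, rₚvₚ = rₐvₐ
rₚ = 871.2 Mm = 8.712 × 10^8 m
rₐ = 4.395 Gm = 4.395 × 10^9 m
rₚvₚ = rₐvₐ  ⇒  vₚ/vₐ = rₐ/rₚ
vₚ/vₐ = (4.395 × 10^9) / (8.712 × 10^8) = 5.04477

Final answer: vₚ/vₐ = 5.045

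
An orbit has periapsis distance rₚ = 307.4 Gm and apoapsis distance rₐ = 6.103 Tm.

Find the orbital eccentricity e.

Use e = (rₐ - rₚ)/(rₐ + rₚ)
rₚ = 307.4 Gm = 3.074 × 10^11 m
rₐ = 6.103 Tm = 6.103 × 10^12 m
rₐ − rₚ = 5.7956 × 10^12 m
rₐ + rₚ = 6.4104 × 10^12 m
e = (rₐ − rₚ)/(rₐ + rₚ) = 0.904093

Final answer: e = 0.9041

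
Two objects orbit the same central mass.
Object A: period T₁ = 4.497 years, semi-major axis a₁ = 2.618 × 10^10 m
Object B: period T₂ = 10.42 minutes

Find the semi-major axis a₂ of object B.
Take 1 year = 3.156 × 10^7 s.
T₁ = 4.497 years = 1.41925 × 10^8 s
T₂ = 10.42 minutes = 625.2 s
a₁ = 2.618 × 10^10 m
Kepler's third law: (T₂/T₁)² = (a₂/a₁)³  ⇒  a₂ = a₁ (T₂/T₁)^(2/3)
T₂/T₁ = 4.40513 × 10^-6
(T₂/T₁)^(2/3) = 0.000268724
a₂ = 2.618 × 10^10 m × 0.000268724 = 7.03519 × 10^6 m ≈ 7.035 × 10^6 m

Final answer: a₂ = 7.035 × 10^6 m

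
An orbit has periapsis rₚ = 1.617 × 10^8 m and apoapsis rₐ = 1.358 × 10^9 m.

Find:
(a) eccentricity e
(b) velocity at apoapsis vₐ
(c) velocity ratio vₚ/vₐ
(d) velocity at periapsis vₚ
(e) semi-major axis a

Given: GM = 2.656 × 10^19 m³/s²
rₚ = 1.617 × 10^8 m
rₐ = 1.358 × 10^9 m
GM = 2.656 × 10^19 m³/s²
a = (rₚ + rₐ)/2 = 7.5985 × 10^8 m
e = (rₐ − rₚ)/(rₐ + rₚ) = (1.1963 × 10^9) / (1.5197 × 10^9) = 0.787195
(a) e = 0.787195 ≈ 0.7872
(b) vₐ² = GM (2/rₐ − 1/a) = 2.656 × 10^19 × (1.47275 × 10^-9 − 1.31605 × 10^-9) = 4.16208 × 10^9 m²/s²;  vₐ = 64514.2 m/s ≈ 64.51 km/s
(c) vₚ/vₐ = rₐ/rₚ (angular momentum) = (1.358 × 10^9) / (1.617 × 10^8) = 8.39827 ≈ 8.398
(d) vₚ² = GM (2/rₚ − 1/a) = 2.656 × 10^19 × (1.23686 × 10^-8 − 1.31605 × 10^-9) = 2.93555 × 10^11 m²/s²;  vₚ = 541807 m/s ≈ 541.8 km/s
(e) a = 7.5985 × 10^8 m ≈ 7.598 × 10^8 m

Final answer:
(a) eccentricity e = 0.7872
(b) velocity at apoapsis vₐ = 64.51 km/s
(c) velocity ratio vₚ/vₐ = 8.398
(d) velocity at periapsis vₚ = 541.8 km/s
(e) semi-major axis a = 7.598 × 10^8 m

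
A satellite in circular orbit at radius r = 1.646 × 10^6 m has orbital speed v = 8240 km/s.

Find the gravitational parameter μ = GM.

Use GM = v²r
r = 1.646 × 10^6 m
v = 8240 km/s = 8.24 × 10^6 m/s
v² = 6.78976 × 10^13 m²/s²
GM = v²r = 6.78976 × 10^13 × 1.646 × 10^6 = 1.11759 × 10^20 m³/s²
GM ≈ 1.118 × 10^20 m³/s²

Final answer: GM = 1.118 × 10^20 m³/s²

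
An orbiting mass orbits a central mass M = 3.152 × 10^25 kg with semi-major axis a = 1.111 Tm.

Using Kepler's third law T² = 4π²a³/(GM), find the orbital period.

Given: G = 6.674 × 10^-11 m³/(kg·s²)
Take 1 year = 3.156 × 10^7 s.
M = 3.152 × 10^25 kg
GM = G × M = 6.674 × 10^-11 × 3.152 × 10^25 = 2.10364 × 10^15 m³/s²
a = 1.111 Tm = 1.111 × 10^12 m
a³ = 1.37133 × 10^36 m³
T = 2π √(a³/GM) = 2π √((1.37133 × 10^36) / (2.10364 × 10^15)) = 2π × 2.5532 × 10^10 s
T = 1.60422 × 10^11 s ≈ 5083 years

Final answer: 5083 years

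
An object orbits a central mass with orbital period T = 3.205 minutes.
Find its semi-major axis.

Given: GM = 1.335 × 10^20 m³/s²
T = 3.205 minutes = 192.3 s
GM = 1.335 × 10^20 m³/s²
Kepler's third law: a³ = GM T² / (4π²)
T² = 36979.3 s²
a³ = (1.335 × 10^20) × 36979.3 / (4π²) = 1.25049 × 10^23 m³
a = (a³)^(1/3) = 5.00065 × 10^7 m ≈ 50.01 Mm

Final answer: 50.01 Mm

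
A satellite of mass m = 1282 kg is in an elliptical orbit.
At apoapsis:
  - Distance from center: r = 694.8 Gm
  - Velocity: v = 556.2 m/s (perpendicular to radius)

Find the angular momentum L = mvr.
r = 694.8 Gm = 6.948 × 10^11 m
v = 556.2 m/s
vr = 556.2 × 6.948 × 10^11 = 3.86448 × 10^14 m²/s
L = m × vr = 1282 × 3.86448 × 10^14 = 4.95426 × 10^17 kg·m²/s ≈ 4.954 × 10^17 kg·m²/s

Final answer: L = 4.954 × 10^17 kg·m²/s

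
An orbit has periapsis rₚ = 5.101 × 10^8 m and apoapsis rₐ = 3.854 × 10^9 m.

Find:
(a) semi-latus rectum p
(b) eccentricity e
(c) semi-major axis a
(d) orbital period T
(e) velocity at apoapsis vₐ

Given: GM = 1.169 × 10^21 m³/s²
rₚ = 5.101 × 10^8 m
rₐ = 3.854 × 10^9 m
GM = 1.169 × 10^21 m³/s²
a = (rₚ + rₐ)/2 = 2.18205 × 10^9 m
e = (rₐ − rₚ)/(rₐ + rₚ) = (3.3439 × 10^9) / (4.3641 × 10^9) = 0.766229
(a) 1 − e² = 0.412893;  p = a(1 − e²) = 2.18205 × 10^9 × 0.412893 = 9.00953 × 10^8 m ≈ 9.01 × 10^8 m
(b) e = 0.766229 ≈ 0.7662
(c) a = 2.18205 × 10^9 m ≈ 2.182 × 10^9 m
(d) a³ = 1.03895 × 10^28 m³;  T = 2π √(a³/GM) = 2π × 2981.19 s = 18731.4 s ≈ 5.203 hours
(e) vₐ² = GM (2/rₐ − 1/a) = 1.169 × 10^21 × (5.18941 × 10^-10 − 4.58285 × 10^-10) = 7.09077 × 10^10 m²/s²;  vₐ = 266285 m/s ≈ 266.3 km/s

Final answer:
(a) semi-latus rectum p = 9.01 × 10^8 m
(b) eccentricity e = 0.7662
(c) semi-major axis a = 2.182 × 10^9 m
(d) orbital period T = 5.203 hours
(e) velocity at apoapsis vₐ = 266.3 km/s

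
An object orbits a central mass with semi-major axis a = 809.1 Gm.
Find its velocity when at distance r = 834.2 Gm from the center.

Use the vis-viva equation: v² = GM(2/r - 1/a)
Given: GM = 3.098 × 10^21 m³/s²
a = 809.1 Gm = 8.091 × 10^11 m
r = 834.2 Gm = 8.342 × 10^11 m
GM = 3.098 × 10^21 m³/s²
2/r − 1/a = 2.39751 × 10^-12 − 1.23594 × 10^-12 = 1.16157 × 10^-12 m⁻¹
v² = GM (2/r − 1/a) = 3.59853 × 10^9 m²/s²
v = 59987.7 m/s ≈ 59.99 km/s

Final answer: 59.99 km/s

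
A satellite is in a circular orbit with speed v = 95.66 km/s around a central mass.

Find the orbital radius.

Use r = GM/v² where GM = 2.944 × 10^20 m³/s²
v = 95.66 km/s = 95660 m/s
GM = 2.944 × 10^20 m³/s²
v² = 9.15084 × 10^9 m²/s²
r = GM/v² = (2.944 × 10^20) / (9.15084 × 10^9) = 3.21719 × 10^10 m ≈ 32.17 Gm

Final answer: 32.17 Gm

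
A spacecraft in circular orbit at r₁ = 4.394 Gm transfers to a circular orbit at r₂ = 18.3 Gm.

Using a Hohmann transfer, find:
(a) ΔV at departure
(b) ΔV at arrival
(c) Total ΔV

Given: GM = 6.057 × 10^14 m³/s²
r₁ = 4.394 Gm = 4.394 × 10^9 m
r₂ = 18.3 Gm = 1.83 × 10^10 m
GM = 6.057 × 10^14 m³/s²
Transfer ellipse: a_t = (r₁ + r₂)/2 = 1.1347 × 10^10 m
Circular speed at r₁: v₁ = √(GM/r₁) = 371.278 m/s
Transfer speed at r₁ (periapsis): v₁ₜ = √(GM(2/r₁ − 1/a_t)) = 471.502 m/s
(a) ΔV₁ = v₁ₜ − v₁ = 100.225 m/s ≈ 100.2 m/s
Circular speed at r₂: v₂ = √(GM/r₂) = 181.93 m/s
Transfer speed at r₂ (apoapsis): v₂ₜ = √(GM(2/r₂ − 1/a_t)) = 113.212 m/s
(b) ΔV₂ = v₂ − v₂ₜ = 68.7175 m/s ≈ 68.72 m/s
(c) ΔV_total = ΔV₁ + ΔV₂ = 168.942 m/s ≈ 168.9 m/s

Final answer:
(a) ΔV₁ = 100.2 m/s
(b) ΔV₂ = 68.72 m/s
(c) ΔV_total = 168.9 m/s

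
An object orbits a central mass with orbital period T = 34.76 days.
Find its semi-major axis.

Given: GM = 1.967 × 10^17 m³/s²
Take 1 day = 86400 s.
T = 34.76 days = 3.00326 × 10^6 s
GM = 1.967 × 10^17 m³/s²
Kepler's third law: a³ = GM T² / (4π²)
T² = 9.01959 × 10^12 s²
a³ = (1.967 × 10^17) × (9.01959 × 10^12) / (4π²) = 4.49399 × 10^28 m³
a = (a³)^(1/3) = 3.55531 × 10^9 m ≈ 3.555 × 10^9 m

Final answer: 3.555 × 10^9 m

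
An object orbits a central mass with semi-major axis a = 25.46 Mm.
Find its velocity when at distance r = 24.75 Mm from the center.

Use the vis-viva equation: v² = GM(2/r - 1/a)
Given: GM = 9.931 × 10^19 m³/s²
a = 25.46 Mm = 2.546 × 10^7 m
r = 24.75 Mm = 2.475 × 10^7 m
GM = 9.931 × 10^19 m³/s²
2/r − 1/a = 8.08081 × 10^-8 − 3.92773 × 10^-8 = 4.15308 × 10^-8 m⁻¹
v² = GM (2/r − 1/a) = 4.12442 × 10^12 m²/s²
v = 2.03087 × 10^6 m/s ≈ 2031 km/s

Final answer: 2031 km/s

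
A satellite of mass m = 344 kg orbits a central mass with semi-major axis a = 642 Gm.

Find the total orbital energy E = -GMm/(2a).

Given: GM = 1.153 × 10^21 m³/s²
a = 642 Gm = 6.42 × 10^11 m
GM = 1.153 × 10^21 m³/s²
2a = 1.284 × 10^12 m
GMm = 1.153 × 10^21 × 344 = 3.96632 × 10^23 m³·kg/s²
E = −GMm/(2a) = -3.08903 × 10^11 J ≈ -308.9 GJ

Final answer: -308.9 GJ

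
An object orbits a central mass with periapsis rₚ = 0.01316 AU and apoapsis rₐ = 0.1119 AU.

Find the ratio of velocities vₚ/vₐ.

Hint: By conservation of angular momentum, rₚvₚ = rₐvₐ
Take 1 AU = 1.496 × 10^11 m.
rₚ = 0.01316 AU = 1.96874 × 10^9 m
rₐ = 0.1119 AU = 1.67402 × 10^10 m
rₚvₚ = rₐvₐ  ⇒  vₚ/vₐ = rₐ/rₚ
vₚ/vₐ = (1.67402 × 10^10) / (1.96874 × 10^9) = 8.50304

Final answer: vₚ/vₐ = 8.503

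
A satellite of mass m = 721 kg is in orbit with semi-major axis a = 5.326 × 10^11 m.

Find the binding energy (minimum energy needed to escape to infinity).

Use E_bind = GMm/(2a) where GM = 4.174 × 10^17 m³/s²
a = 5.326 × 10^11 m
GM = 4.174 × 10^17 m³/s²
m = 721 kg
GMm = 4.174 × 10^17 × 721 = 3.00945 × 10^20 m³·kg/s²
2a = 1.0652 × 10^12 m
E_bind = GMm/(2a) = 2.82525 × 10^8 J ≈ 282.5 MJ

Final answer: 282.5 MJ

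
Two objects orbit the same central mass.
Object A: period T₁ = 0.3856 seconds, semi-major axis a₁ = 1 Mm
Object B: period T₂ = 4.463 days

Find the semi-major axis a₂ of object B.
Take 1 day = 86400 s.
T₁ = 0.3856 seconds
T₂ = 4.463 days = 385603 s
a₁ = 1 Mm = 1 × 10^6 m
Kepler's third law: (T₂/T₁)² = (a₂/a₁)³  ⇒  a₂ = a₁ (T₂/T₁)^(2/3)
T₂/T₁ = 1.00001 × 10^6
(T₂/T₁)^(2/3) = 10000.1
a₂ = 1 × 10^6 m × 10000.1 = 1.00001 × 10^10 m ≈ 10 Gm

Final answer: a₂ = 10 Gm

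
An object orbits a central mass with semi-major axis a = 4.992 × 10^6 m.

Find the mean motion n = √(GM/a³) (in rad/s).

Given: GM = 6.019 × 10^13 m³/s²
a = 4.992 × 10^6 m
GM = 6.019 × 10^13 m³/s²
a³ = 1.24401 × 10^20 m³
GM/a³ = (6.019 × 10^13) / (1.24401 × 10^20) = 4.83839 × 10^-7 s⁻²
n = √(GM/a³) = 0.000695585 rad/s ≈ 0.0006956 rad/s

Final answer: n = 0.0006956 rad/s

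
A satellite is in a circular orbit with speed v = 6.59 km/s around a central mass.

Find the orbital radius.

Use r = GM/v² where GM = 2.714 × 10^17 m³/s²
v = 6.59 km/s = 6590 m/s
GM = 2.714 × 10^17 m³/s²
v² = 4.34281 × 10^7 m²/s²
r = GM/v² = (2.714 × 10^17) / (4.34281 × 10^7) = 6.24941 × 10^9 m ≈ 6.249 × 10^9 m

Final answer: 6.249 × 10^9 m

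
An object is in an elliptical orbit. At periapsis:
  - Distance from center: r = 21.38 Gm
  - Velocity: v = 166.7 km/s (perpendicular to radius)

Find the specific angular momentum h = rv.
r = 21.38 Gm = 2.138 × 10^10 m
v = 166.7 km/s = 166700 m/s
h = rv = 2.138 × 10^10 × 166700 = 3.56405 × 10^15 m²/s ≈ 3.564 × 10^15 m²/s

Final answer: h = 3.564 × 10^15 m²/s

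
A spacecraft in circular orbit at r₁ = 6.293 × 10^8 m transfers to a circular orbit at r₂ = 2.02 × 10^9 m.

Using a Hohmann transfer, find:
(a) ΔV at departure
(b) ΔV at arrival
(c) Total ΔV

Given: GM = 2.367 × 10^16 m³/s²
r₁ = 6.293 × 10^8 m
r₂ = 2.02 × 10^9 m
GM = 2.367 × 10^16 m³/s²
Transfer ellipse: a_t = (r₁ + r₂)/2 = 1.32465 × 10^9 m
Circular speed at r₁: v₁ = √(GM/r₁) = 6132.96 m/s
Transfer speed at r₁ (periapsis): v₁ₜ = √(GM(2/r₁ − 1/a_t)) = 7573.48 m/s
(a) ΔV₁ = v₁ₜ − v₁ = 1440.52 m/s ≈ 1.441 km/s
Circular speed at r₂: v₂ = √(GM/r₂) = 3423.13 m/s
Transfer speed at r₂ (apoapsis): v₂ₜ = √(GM(2/r₂ − 1/a_t)) = 2359.4 m/s
(b) ΔV₂ = v₂ − v₂ₜ = 1063.73 m/s ≈ 1.064 km/s
(c) ΔV_total = ΔV₁ + ΔV₂ = 2504.25 m/s ≈ 2.504 km/s

Final answer:
(a) ΔV₁ = 1.441 km/s
(b) ΔV₂ = 1.064 km/s
(c) ΔV_total = 2.504 km/s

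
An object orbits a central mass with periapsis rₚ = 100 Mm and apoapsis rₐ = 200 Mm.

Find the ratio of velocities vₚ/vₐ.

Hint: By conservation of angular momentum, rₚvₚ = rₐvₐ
rₚ = 100 Mm = 1 × 10^8 m
rₐ = 200 Mm = 2 × 10^8 m
rₚvₚ = rₐvₐ  ⇒  vₚ/vₐ = rₐ/rₚ
vₚ/vₐ = (2 × 10^8) / (1 × 10^8) = 2

Final answer: vₚ/vₐ = 2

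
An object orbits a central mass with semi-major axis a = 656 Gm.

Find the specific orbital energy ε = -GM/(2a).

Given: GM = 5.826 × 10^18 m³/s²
a = 656 Gm = 6.56 × 10^11 m
GM = 5.826 × 10^18 m³/s²
2a = 1.312 × 10^12 m
ε = −GM/(2a) = -4.44055 × 10^6 J/kg ≈ -4.441 MJ/kg

Final answer: -4.441 MJ/kg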